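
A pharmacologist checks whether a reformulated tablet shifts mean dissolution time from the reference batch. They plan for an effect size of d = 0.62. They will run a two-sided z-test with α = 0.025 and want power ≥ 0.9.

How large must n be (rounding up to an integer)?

For power 0.9 need Φ(δ − z_{0.0125}) = 0.9, so δ = z_{0.0125} + z_{0.10} = 2.241 + 1.282 = 3.523.
(The Φ(−δ − z_{α/2}) term is vanishingly small for δ > 0 and is dropped in the standard sample-size formula.)
δ = d·√n ⇒ n = (δ/d)² = (3.523 / 0.62)² = 32.29.
Round up to the next whole unit.

n = 33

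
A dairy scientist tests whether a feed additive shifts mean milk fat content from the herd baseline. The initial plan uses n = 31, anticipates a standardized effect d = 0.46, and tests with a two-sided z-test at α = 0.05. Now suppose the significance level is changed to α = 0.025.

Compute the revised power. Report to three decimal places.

δ = d·√n = 0.46 × √31 = 2.5612 (unchanged). New critical value: z_{0.0125} = 2.241.
Revised power = Φ(δ − 2.241) + Φ(−δ − 2.241) = Φ(0.320) + Φ(-4.803) = 0.6254 + 0.0000 = 0.6254.

Power ≈ 0.625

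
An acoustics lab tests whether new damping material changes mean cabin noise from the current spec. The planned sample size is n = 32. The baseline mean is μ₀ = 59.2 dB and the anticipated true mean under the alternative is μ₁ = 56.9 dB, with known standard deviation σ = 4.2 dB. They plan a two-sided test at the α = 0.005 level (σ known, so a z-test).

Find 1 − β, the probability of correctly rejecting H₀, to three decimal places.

Standardized effect: d = |μ₁ − μ₀| / σ = |56.9 − 59.2| / 4.2 = 0.5476
Noncentrality parameter: δ = d·√n = 0.5476 × √32 = 3.0978
Critical value for a two-sided test at α = 0.005: z_{α/2} = 2.807.
Power = Φ(δ − 2.807) + Φ(−δ − 2.807) = Φ(0.291) + Φ(-5.905) = 0.6144 + 0.0000 = 0.6144.

Power ≈ 0.614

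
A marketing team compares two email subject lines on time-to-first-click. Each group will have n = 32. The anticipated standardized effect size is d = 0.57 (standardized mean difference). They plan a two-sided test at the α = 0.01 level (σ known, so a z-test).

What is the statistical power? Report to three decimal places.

Noncentrality parameter: δ = d·√(n/2) = 0.57 × √(32/2) = 2.2800
Two-sided α = 0.01 → critical value z_{0.005} = 2.576.
Power = Φ(δ − 2.576) + Φ(−δ − 2.576) = Φ(-0.296) + Φ(-4.856) = 0.3837 + 0.0000 = 0.3837.

Power ≈ 0.384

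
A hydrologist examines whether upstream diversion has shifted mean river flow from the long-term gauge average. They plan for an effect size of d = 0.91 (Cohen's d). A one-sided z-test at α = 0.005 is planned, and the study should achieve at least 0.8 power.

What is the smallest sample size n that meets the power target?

n = 15

Set Φ(δ − 2.576) = 0.8; then δ − 2.576 = Φ⁻¹(0.8) = 0.842, giving δ = 3.417.
δ = d·√n ⇒ n = (δ/d)² = (3.417 / 0.91)² = 14.10.
Round up to the next whole unit.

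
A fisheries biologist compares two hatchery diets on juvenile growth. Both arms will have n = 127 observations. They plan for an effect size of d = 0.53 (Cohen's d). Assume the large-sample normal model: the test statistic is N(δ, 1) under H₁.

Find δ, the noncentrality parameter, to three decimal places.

δ ≈ 4.223

δ = d·√(n/2) = 0.53 × √(127/2) = 4.2234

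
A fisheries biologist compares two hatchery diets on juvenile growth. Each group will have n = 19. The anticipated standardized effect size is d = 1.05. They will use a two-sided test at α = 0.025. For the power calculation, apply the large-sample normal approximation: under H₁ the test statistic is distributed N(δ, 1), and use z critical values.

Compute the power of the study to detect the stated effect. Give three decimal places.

Power ≈ 0.840

Noncentrality parameter: δ = d·√(n/2) = 1.05 × √(19/2) = 3.2363
Two-sided α = 0.025 → critical value z_{0.0125} = 2.241.
Power = Φ(δ − 2.241) + Φ(−δ − 2.241) = Φ(0.995) + Φ(-5.478) = 0.8401 + 0.0000 = 0.8401.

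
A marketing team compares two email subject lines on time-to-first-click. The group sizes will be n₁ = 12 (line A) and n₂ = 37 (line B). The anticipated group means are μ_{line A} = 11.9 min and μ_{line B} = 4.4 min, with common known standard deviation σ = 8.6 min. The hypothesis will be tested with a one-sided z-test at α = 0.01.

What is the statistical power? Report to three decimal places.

Standardized effect: d = |μ_{line A} − μ_{line B}| / σ = |11.9 − 4.4| / 8.6 = 0.8721
Noncentrality parameter: δ = d / √(1/n₁ + 1/n₂) = 0.8721 / √(1/12 + 1/37) = 2.6252
One-sided α = 0.01 → critical value z_{0.01} = 2.326.
Power = P(Z > 2.326 − δ) = Φ(0.299) = 0.6175.

Power ≈ 0.617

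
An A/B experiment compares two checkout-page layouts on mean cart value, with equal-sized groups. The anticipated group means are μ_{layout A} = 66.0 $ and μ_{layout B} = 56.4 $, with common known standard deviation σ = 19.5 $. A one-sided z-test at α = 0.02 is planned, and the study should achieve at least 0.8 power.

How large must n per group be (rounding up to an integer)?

n = 70 per group

Standardized effect: d = |μ_{layout A} − μ_{layout B}| / σ = |66.0 − 56.4| / 19.5 = 0.4923
For power 0.8 need Φ(δ − z_{0.02}) = 0.8, so δ = z_{0.02} + z_{0.20} = 2.054 + 0.842 = 2.895.
δ = d·√(n/2) ⇒ n = 2(δ/d)² = 2 × (2.895 / 0.4923)² = 69.18.
Round up to the next whole unit.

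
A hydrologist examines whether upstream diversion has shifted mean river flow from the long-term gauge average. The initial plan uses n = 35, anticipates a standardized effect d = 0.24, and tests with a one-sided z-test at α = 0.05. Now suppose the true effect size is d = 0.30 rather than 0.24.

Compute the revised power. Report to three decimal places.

Power ≈ 0.552

With d = 0.30: δ = d·√n = 0.30 × √35 = 1.7748. Critical value z_{0.05} = 1.645.
Revised power = Φ(δ − 1.645) = Φ(0.130) = 0.5517.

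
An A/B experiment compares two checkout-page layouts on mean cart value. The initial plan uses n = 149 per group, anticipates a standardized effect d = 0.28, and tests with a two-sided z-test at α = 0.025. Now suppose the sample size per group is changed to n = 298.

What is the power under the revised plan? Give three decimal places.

Power ≈ 0.880

With n = 298 per group: δ = d·√(n/2) = 0.28 × √(298/2) = 3.4178. Critical value z_{0.0125} = 2.241.
Revised power = Φ(δ − 2.241) + Φ(−δ − 2.241) = Φ(1.176) + Φ(-5.659) = 0.8803 + 0.0000 = 0.8803.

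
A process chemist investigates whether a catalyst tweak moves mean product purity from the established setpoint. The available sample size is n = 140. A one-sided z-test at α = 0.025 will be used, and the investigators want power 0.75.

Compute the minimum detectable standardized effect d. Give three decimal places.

d ≈ 0.223

Required noncentrality: δ = z_{0.025} + z_{0.25} = 1.960 + 0.674 = 2.634.
δ = d·√n ⇒ d = δ/√n = 2.634/√140 = 0.2227.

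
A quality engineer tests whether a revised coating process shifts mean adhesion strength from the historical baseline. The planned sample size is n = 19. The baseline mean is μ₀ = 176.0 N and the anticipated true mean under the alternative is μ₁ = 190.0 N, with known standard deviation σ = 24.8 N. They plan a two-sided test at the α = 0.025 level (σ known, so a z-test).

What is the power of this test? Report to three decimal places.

Standardized effect: d = |μ₁ − μ₀| / σ = |190.0 − 176.0| / 24.8 = 0.5645
Noncentrality parameter: δ = d·√n = 0.5645 × √19 = 2.4607
Critical value for a two-sided test at α = 0.025: z_{α/2} = 2.241.
Power = Φ(δ − 2.241) + Φ(−δ − 2.241) = Φ(0.219) + Φ(-4.702) = 0.5868 + 0.0000 = 0.5868.

Power ≈ 0.587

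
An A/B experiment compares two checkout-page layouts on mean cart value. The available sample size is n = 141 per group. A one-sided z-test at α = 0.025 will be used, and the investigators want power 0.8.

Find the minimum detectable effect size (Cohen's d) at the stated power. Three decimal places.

d ≈ 0.334

Need Φ(δ − 1.960) = 0.8, so δ = 1.960 + 0.842 = 2.802.
δ = d·√(n/2) ⇒ d = δ/√(n/2) = 2.802/√(141/2) = 0.3337.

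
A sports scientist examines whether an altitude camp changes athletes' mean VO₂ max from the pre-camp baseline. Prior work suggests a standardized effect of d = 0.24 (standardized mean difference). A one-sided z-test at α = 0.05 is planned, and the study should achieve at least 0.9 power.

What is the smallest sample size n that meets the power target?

n = 149

For power 0.9 need Φ(δ − z_{0.05}) = 0.9, so δ = z_{0.05} + z_{0.10} = 1.645 + 1.282 = 2.926.
δ = d·√n ⇒ n = (δ/d)² = (2.926 / 0.24)² = 148.68.
Rounding up, n = 149.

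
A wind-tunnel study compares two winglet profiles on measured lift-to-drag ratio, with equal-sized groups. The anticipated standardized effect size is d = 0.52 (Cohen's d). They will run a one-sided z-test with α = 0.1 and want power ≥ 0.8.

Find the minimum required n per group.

Set Φ(δ − 1.282) = 0.8; then δ − 1.282 = Φ⁻¹(0.8) = 0.842, giving δ = 2.123.
δ = d·√(n/2) ⇒ n = 2(δ/d)² = 2 × (2.123 / 0.52)² = 33.34.
Round up to the next whole unit.

n = 34 per group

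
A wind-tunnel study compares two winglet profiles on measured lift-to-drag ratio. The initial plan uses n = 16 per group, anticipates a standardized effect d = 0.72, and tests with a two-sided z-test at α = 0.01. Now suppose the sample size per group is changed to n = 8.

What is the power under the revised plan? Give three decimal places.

Power ≈ 0.128

With n = 8 per group: δ = d·√(n/2) = 0.72 × √(8/2) = 1.4400. Critical value z_{0.005} = 2.576.
Revised power = Φ(δ − 2.576) + Φ(−δ − 2.576) = Φ(-1.136) + Φ(-4.016) = 0.1280 + 0.0000 = 0.1280.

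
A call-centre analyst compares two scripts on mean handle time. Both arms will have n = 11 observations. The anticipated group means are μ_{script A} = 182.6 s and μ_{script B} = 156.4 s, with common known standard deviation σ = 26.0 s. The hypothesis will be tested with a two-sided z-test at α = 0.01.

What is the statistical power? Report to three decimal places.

Standardized effect: d = |μ_{script A} − μ_{script B}| / σ = |182.6 − 156.4| / 26.0 = 1.0077
Noncentrality parameter: δ = d·√(n/2) = 1.0077 × √(11/2) = 2.3632
Two-sided α = 0.01 → critical value z_{0.005} = 2.576.
Power = Φ(δ − 2.576) + Φ(−δ − 2.576) = Φ(-0.213) + Φ(-4.939) = 0.4158 + 0.0000 = 0.4158.

Power ≈ 0.416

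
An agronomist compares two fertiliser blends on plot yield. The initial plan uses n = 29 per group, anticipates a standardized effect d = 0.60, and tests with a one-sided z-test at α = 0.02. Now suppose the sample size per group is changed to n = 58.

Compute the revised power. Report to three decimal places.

Power ≈ 0.880

With n = 58 per group: δ = d·√(n/2) = 0.60 × √(58/2) = 3.2311. Critical value z_{0.02} = 2.054.
Revised power = Φ(δ − 2.054) = Φ(1.177) = 0.8805.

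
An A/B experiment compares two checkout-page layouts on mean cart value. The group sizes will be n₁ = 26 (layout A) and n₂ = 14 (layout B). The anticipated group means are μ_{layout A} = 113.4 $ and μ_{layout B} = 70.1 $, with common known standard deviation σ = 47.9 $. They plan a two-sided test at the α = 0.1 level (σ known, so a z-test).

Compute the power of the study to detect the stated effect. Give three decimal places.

Power ≈ 0.860

Standardized effect: d = |μ_{layout A} − μ_{layout B}| / σ = |113.4 − 70.1| / 47.9 = 0.9040
Noncentrality parameter: δ = d / √(1/n₁ + 1/n₂) = 0.9040 / √(1/26 + 1/14) = 2.7269
Two-sided α = 0.1 → critical value z_{0.05} = 1.645.
Power = Φ(δ − 1.645) + Φ(−δ − 1.645) = Φ(1.082) + Φ(-4.372) = 0.8604 + 0.0000 = 0.8604.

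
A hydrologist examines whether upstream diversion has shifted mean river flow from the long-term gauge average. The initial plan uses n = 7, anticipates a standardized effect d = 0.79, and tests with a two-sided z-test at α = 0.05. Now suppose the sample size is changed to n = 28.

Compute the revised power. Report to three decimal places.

Power ≈ 0.987

With n = 28: δ = d·√n = 0.79 × √28 = 4.1803. Critical value z_{0.025} = 1.960.
Revised power = Φ(δ − 1.960) + Φ(−δ − 1.960) = Φ(2.220) + Φ(-6.140) = 0.9868 + 0.0000 = 0.9868.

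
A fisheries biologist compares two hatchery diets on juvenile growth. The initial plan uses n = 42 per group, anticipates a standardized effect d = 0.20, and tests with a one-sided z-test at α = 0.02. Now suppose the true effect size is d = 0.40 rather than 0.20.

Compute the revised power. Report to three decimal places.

Power ≈ 0.413

With d = 0.40: δ = d·√(n/2) = 0.40 × √(42/2) = 1.8330. Critical value z_{0.02} = 2.054.
Revised power = Φ(δ − 2.054) = Φ(-0.221) = 0.4127.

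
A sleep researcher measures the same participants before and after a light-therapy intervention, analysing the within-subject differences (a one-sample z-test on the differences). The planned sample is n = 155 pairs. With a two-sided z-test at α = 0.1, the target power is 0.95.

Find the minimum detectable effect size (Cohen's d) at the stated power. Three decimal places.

Required noncentrality: δ = z_{0.05} + z_{0.05} = 1.645 + 1.645 = 3.290.
(Lower-tail contribution to power is negligible for δ > 0.)
δ = d·√n ⇒ d = δ/√n = 3.290/√155 = 0.2642.

d ≈ 0.264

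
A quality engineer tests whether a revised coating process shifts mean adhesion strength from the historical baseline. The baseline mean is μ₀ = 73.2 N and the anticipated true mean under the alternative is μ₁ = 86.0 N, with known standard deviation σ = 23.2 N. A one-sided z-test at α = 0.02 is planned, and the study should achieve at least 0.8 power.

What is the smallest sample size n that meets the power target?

n = 28

Standardized effect: d = |μ₁ − μ₀| / σ = |86.0 − 73.2| / 23.2 = 0.5517
For power 0.8 need Φ(δ − z_{0.02}) = 0.8, so δ = z_{0.02} + z_{0.20} = 2.054 + 0.842 = 2.895.
δ = d·√n ⇒ n = (δ/d)² = (2.895 / 0.5517)² = 27.54.
Rounding up, n = 28.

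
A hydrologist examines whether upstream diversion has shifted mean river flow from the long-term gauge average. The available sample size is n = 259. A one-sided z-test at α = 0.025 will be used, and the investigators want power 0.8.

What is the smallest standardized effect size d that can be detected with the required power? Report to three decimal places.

d ≈ 0.174

Required noncentrality: δ = z_{0.025} + z_{0.20} = 1.960 + 0.842 = 2.802.
δ = d·√n ⇒ d = δ/√n = 2.802/√259 = 0.1741.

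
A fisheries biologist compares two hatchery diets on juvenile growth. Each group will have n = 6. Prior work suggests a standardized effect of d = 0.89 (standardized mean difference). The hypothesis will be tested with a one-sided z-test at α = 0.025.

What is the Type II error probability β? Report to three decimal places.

Noncentrality parameter: δ = d·√(n/2) = 0.89 × √(6/2) = 1.5415
Critical value for a one-sided test at α = 0.025: z_α = 1.960.
Power = P(Z > 1.960 − δ) = Φ(-0.418) = 0.3378.
Type II error: β = 1 − power = 1 − 0.3378 = 0.6622.

β ≈ 0.662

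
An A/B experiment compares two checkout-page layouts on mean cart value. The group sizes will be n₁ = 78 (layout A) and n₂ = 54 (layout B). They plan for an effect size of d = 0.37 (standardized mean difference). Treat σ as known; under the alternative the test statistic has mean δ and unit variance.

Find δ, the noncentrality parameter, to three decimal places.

δ ≈ 2.090

The noncentrality parameter scales effect size by the design's sample-size factor: δ = d / √(1/n₁ + 1/n₂) = 0.37 / √(1/78 + 1/54) = 2.0901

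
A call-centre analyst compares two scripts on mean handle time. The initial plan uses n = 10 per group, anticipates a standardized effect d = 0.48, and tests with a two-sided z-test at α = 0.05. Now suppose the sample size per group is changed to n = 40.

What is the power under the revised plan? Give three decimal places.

Power ≈ 0.574

With n = 40 per group: δ = d·√(n/2) = 0.48 × √(40/2) = 2.1466. Critical value z_{0.025} = 1.960.
Revised power = Φ(δ − 1.960) + Φ(−δ − 1.960) = Φ(0.187) + Φ(-4.107) = 0.5740 + 0.0000 = 0.5741.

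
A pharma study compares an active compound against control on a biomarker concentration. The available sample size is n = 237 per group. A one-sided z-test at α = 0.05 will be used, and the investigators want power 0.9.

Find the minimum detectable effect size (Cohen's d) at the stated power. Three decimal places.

Need Φ(δ − 1.645) = 0.9, so δ = 1.645 + 1.282 = 2.926.
δ = d·√(n/2) ⇒ d = δ/√(n/2) = 2.926/√(237/2) = 0.2688.

d ≈ 0.269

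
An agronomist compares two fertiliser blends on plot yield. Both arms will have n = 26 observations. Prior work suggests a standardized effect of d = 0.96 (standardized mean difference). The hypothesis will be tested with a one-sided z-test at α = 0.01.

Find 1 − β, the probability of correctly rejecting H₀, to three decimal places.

Power ≈ 0.872

Noncentrality parameter: δ = d·√(n/2) = 0.96 × √(26/2) = 3.4613
One-sided α = 0.01 → critical value z_{0.01} = 2.326.
Power = Φ(δ − 2.326) = Φ(1.135) = 0.8718.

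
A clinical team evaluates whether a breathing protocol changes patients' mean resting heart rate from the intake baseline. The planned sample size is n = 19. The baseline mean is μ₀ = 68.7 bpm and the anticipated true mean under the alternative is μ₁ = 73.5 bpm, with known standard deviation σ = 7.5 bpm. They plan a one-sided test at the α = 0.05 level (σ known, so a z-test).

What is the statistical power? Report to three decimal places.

Standardized effect: d = |μ₁ − μ₀| / σ = |73.5 − 68.7| / 7.5 = 0.6400
Noncentrality parameter: δ = d·√n = 0.6400 × √19 = 2.7897
One-sided α = 0.05 → critical value z_{0.05} = 1.645.
Power = P(Z > 1.645 − δ) = Φ(1.145) = 0.8739.

Power ≈ 0.874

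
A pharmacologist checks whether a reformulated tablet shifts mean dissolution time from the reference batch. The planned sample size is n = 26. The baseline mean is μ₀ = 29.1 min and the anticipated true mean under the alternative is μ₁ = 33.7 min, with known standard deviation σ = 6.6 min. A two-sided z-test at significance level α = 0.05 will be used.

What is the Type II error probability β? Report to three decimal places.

β ≈ 0.055

Standardized effect: d = |μ₁ − μ₀| / σ = |33.7 − 29.1| / 6.6 = 0.6970
Noncentrality parameter: δ = d·√n = 0.6970 × √26 = 3.5539
Two-sided α = 0.05 → critical value z_{0.025} = 1.960.
Power = Φ(δ − 1.960) + Φ(−δ − 1.960) = Φ(1.594) + Φ(-5.514) = 0.9445 + 0.0000 = 0.9445.
Type II error: β = 1 − power = 1 − 0.9445 = 0.0555.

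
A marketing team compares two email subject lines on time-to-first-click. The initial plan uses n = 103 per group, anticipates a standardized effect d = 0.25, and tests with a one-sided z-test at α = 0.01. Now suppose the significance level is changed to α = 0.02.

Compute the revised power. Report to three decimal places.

Power ≈ 0.398

δ = d·√(n/2) = 0.25 × √(103/2) = 1.7941 (unchanged). New critical value: z_{0.02} = 2.054.
Revised power = Φ(δ − 2.054) = Φ(-0.260) = 0.3976.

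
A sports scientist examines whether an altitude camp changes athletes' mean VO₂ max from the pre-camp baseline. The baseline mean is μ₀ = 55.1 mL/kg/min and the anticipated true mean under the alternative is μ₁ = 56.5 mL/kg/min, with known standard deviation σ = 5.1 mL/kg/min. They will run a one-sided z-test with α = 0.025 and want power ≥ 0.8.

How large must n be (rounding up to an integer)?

n = 105

Standardized effect: d = |μ₁ − μ₀| / σ = |56.5 − 55.1| / 5.1 = 0.2745
Set Φ(δ − 1.960) = 0.8; then δ − 1.960 = Φ⁻¹(0.8) = 0.842, giving δ = 2.802.
δ = d·√n ⇒ n = (δ/d)² = (2.802 / 0.2745)² = 104.16.
Round up to the next whole unit.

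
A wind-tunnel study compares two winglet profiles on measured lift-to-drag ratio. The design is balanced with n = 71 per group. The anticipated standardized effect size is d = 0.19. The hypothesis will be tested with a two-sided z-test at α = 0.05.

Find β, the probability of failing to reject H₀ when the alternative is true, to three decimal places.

β ≈ 0.795

Noncentrality parameter: δ = d·√(n/2) = 0.19 × √(71/2) = 1.1321
Critical value for a two-sided test at α = 0.05: z_{α/2} = 1.960.
Power = Φ(δ − 1.960) + Φ(−δ − 1.960) = Φ(-0.828) + Φ(-3.092) = 0.2039 + 0.0010 = 0.2049.
Type II error: β = 1 − power = 1 − 0.2049 = 0.7951.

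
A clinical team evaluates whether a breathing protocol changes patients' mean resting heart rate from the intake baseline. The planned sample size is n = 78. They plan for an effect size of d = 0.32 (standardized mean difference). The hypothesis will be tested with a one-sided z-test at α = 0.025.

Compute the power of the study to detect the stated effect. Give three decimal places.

Power ≈ 0.807

Noncentrality parameter: δ = d·√n = 0.32 × √78 = 2.8262
Critical value for a one-sided test at α = 0.025: z_α = 1.960.
Power = P(Z > 1.960 − δ) = Φ(0.866) = 0.8068.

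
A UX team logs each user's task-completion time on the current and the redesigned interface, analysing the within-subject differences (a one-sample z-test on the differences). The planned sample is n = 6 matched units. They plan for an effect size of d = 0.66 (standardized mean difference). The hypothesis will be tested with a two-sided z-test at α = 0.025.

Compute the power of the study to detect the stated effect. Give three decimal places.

Power ≈ 0.266

Noncentrality parameter: δ = d·√n = 0.66 × √6 = 1.6167
Two-sided α = 0.025 → critical value z_{0.0125} = 2.241.
Power = Φ(δ − 2.241) + Φ(−δ − 2.241) = Φ(-0.625) + Φ(-3.858) = 0.2661 + 0.0001 = 0.2661.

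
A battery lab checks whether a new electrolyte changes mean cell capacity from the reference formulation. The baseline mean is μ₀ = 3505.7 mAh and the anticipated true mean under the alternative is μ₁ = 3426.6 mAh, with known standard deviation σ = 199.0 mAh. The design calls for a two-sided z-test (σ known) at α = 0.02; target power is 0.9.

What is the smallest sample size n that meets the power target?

Standardized effect: d = |μ₁ − μ₀| / σ = |3426.6 − 3505.7| / 199.0 = 0.3975
Set Φ(δ − 2.326) = 0.9; then δ − 2.326 = Φ⁻¹(0.9) = 1.282, giving δ = 3.608.
(For δ > 0 the lower-tail rejection region contributes negligibly to power, so the one-term inversion is standard.)
δ = d·√n ⇒ n = (δ/d)² = (3.608 / 0.3975)² = 82.39.
Rounding up, n = 83.

n = 83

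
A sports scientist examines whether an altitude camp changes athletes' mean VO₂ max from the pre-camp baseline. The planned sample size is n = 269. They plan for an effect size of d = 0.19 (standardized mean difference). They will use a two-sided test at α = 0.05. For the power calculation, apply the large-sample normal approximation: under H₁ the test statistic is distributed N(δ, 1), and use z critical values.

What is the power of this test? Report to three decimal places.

Power ≈ 0.876

Noncentrality parameter: δ = d·√n = 0.19 × √269 = 3.1162
Two-sided α = 0.05 → critical value z_{0.025} = 1.960.
Power = Φ(δ − 1.960) + Φ(−δ − 1.960) = Φ(1.156) + Φ(-5.076) = 0.8762 + 0.0000 = 0.8762.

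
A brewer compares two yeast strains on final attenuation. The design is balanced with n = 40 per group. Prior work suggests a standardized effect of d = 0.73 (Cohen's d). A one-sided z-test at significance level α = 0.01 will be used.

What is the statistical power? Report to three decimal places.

Power ≈ 0.826

Noncentrality parameter: δ = d·√(n/2) = 0.73 × √(40/2) = 3.2647
One-sided α = 0.01 → critical value z_{0.01} = 2.326.
Power = Φ(δ − 2.326) = Φ(0.938) = 0.8260.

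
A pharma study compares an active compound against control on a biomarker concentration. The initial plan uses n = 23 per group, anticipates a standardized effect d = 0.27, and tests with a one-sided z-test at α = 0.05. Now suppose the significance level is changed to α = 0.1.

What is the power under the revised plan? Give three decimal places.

Power ≈ 0.357

δ = d·√(n/2) = 0.27 × √(23/2) = 0.9156 (unchanged). New critical value: z_{0.1} = 1.282.
Revised power = Φ(δ − 1.282) = Φ(-0.366) = 0.3572.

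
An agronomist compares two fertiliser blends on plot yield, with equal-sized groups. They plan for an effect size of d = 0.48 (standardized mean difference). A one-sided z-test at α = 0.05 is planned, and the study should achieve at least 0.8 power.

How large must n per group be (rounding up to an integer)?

n = 54 per group

Set Φ(δ − 1.645) = 0.8; then δ − 1.645 = Φ⁻¹(0.8) = 0.842, giving δ = 2.486.
δ = d·√(n/2) ⇒ n = 2(δ/d)² = 2 × (2.486 / 0.48)² = 53.67.
Rounding up, n = 54 per group.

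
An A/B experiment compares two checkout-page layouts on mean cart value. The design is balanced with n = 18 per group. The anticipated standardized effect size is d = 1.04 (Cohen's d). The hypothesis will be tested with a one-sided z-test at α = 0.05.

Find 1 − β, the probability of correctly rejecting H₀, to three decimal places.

Noncentrality parameter: δ = d·√(n/2) = 1.04 × √(18/2) = 3.1200
One-sided α = 0.05 → critical value z_{0.05} = 1.645.
Power = Φ(δ − 1.645) = Φ(1.475) = 0.9299.

Power ≈ 0.930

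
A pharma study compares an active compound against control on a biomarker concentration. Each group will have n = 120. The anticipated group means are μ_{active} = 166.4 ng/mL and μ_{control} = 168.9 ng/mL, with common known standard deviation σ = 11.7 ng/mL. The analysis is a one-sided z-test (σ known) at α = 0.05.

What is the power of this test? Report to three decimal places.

Power ≈ 0.504

Standardized effect: d = |μ_{active} − μ_{control}| / σ = |166.4 − 168.9| / 11.7 = 0.2137
Noncentrality parameter: δ = d·√(n/2) = 0.2137 × √(120/2) = 1.6551
One-sided α = 0.05 → critical value z_{0.05} = 1.645.
Power = P(Z > 1.645 − δ) = Φ(0.010) = 0.5041.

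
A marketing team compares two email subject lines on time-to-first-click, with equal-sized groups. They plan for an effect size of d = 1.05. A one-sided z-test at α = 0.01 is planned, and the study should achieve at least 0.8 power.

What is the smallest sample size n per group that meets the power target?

n = 19 per group

For power 0.8 need Φ(δ − z_{0.01}) = 0.8, so δ = z_{0.01} + z_{0.20} = 2.326 + 0.842 = 3.168.
δ = d·√(n/2) ⇒ n = 2(δ/d)² = 2 × (3.168 / 1.05)² = 18.21.
Round up to the next whole unit.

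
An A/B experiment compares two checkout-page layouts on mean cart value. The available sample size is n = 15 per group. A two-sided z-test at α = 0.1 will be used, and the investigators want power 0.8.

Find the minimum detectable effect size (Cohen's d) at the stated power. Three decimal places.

Required noncentrality: δ = z_{0.05} + z_{0.20} = 1.645 + 0.842 = 2.486.
(The second rejection-region term Φ(−δ − z_{α/2}) is negligible and dropped.)
δ = d·√(n/2) ⇒ d = δ/√(n/2) = 2.486/√(15/2) = 0.9079.

d ≈ 0.908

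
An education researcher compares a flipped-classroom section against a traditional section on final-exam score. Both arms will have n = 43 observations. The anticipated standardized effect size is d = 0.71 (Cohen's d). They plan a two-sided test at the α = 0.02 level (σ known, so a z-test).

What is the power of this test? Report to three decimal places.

Noncentrality parameter: δ = d·√(n/2) = 0.71 × √(43/2) = 3.2921
Two-sided α = 0.02 → critical value z_{0.01} = 2.326.
Power = Φ(δ − 2.326) + Φ(−δ − 2.326) = Φ(0.966) + Φ(-5.618) = 0.8329 + 0.0000 = 0.8329.

Power ≈ 0.833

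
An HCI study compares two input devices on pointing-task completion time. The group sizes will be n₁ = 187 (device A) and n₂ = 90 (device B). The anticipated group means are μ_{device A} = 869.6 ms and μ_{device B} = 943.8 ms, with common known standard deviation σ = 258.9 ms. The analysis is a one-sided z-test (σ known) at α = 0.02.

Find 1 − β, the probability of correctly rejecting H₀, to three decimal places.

Standardized effect: d = |μ_{device A} − μ_{device B}| / σ = |869.6 − 943.8| / 258.9 = 0.2866
Noncentrality parameter: λ = d / √(1/n₁ + 1/n₂) = 0.2866 / √(1/187 + 1/90) = 2.2340
One-sided α = 0.02 → critical value z_{0.02} = 2.054.
Power = P(Z > 2.054 − λ) = Φ(0.180) = 0.5715.

Power ≈ 0.572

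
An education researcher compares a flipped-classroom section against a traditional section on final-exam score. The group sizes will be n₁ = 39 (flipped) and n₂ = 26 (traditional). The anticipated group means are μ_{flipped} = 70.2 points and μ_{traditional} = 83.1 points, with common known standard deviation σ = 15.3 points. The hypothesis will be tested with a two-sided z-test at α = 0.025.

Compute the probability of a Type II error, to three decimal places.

Standardized effect: d = |μ_{flipped} − μ_{traditional}| / σ = |70.2 − 83.1| / 15.3 = 0.8431
Noncentrality parameter: δ = d / √(1/n₁ + 1/n₂) = 0.8431 / √(1/39 + 1/26) = 3.3301
Critical value for a two-sided test at α = 0.025: z_{α/2} = 2.241.
Power = Φ(δ − 2.241) + Φ(−δ − 2.241) = Φ(1.089) + Φ(-5.572) = 0.8619 + 0.0000 = 0.8619.
Type II error: β = 1 − power = 1 − 0.8619 = 0.1381.

β ≈ 0.138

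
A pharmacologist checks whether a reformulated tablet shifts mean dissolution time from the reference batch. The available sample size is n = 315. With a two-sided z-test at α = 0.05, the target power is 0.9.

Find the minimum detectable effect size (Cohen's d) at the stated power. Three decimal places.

d ≈ 0.183

Need Φ(δ − 1.960) = 0.9, so δ = 1.960 + 1.282 = 3.242.
(Lower-tail contribution to power is negligible for δ > 0.)
δ = d·√n ⇒ d = δ/√n = 3.242/√315 = 0.1826.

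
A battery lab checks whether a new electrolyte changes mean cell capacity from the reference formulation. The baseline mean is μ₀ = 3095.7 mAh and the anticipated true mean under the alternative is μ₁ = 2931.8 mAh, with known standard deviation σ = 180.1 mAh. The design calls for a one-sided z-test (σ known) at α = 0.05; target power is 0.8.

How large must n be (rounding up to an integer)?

n = 8

Standardized effect: d = |μ₁ − μ₀| / σ = |2931.8 − 3095.7| / 180.1 = 0.9100
Set Φ(δ − 1.645) = 0.8; then δ − 1.645 = Φ⁻¹(0.8) = 0.842, giving δ = 2.486.
δ = d·√n ⇒ n = (δ/d)² = (2.486 / 0.9100)² = 7.47.
Rounding up, n = 8.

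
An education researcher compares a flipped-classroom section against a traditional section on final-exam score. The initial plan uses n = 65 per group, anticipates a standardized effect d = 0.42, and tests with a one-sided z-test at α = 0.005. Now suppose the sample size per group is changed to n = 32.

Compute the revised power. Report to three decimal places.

Power ≈ 0.185

With n = 32 per group: δ = d·√(n/2) = 0.42 × √(32/2) = 1.6800. Critical value z_{0.005} = 2.576.
Revised power = P(Z > 2.576 − δ) = Φ(-0.896) = 0.1852.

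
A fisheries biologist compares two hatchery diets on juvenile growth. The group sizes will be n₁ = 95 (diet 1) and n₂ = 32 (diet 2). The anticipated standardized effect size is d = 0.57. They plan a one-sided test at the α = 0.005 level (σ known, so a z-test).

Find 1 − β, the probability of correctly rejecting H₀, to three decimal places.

Power ≈ 0.584

Noncentrality parameter: δ = d / √(1/n₁ + 1/n₂) = 0.57 / √(1/95 + 1/32) = 2.7888
One-sided α = 0.005 → critical value z_{0.005} = 2.576.
Power = Φ(δ − 2.576) = Φ(0.213) = 0.5843.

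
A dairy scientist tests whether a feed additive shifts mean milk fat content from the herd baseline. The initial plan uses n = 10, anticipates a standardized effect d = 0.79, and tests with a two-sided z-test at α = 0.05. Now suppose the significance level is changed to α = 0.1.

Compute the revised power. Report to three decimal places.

δ = d·√n = 0.79 × √10 = 2.4982 (unchanged). New critical value: z_{0.05} = 1.645.
Revised power = Φ(δ − 1.645) + Φ(−δ − 1.645) = Φ(0.853) + Φ(-4.143) = 0.8033 + 0.0000 = 0.8033.

Power ≈ 0.803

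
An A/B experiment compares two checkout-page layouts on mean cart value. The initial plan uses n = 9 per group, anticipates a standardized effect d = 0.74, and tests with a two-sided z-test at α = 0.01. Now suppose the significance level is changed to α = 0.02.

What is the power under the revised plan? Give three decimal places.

Power ≈ 0.225

δ = d·√(n/2) = 0.74 × √(9/2) = 1.5698 (unchanged). New critical value: z_{0.01} = 2.326.
Revised power = Φ(δ − 2.326) + Φ(−δ − 2.326) = Φ(-0.757) + Φ(-3.896) = 0.2247 + 0.0000 = 0.2247.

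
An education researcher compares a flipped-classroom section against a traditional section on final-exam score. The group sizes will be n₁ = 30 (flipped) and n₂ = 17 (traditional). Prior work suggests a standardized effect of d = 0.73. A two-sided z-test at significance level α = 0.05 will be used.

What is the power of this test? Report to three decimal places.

Power ≈ 0.672

Noncentrality parameter: δ = d / √(1/n₁ + 1/n₂) = 0.73 / √(1/30 + 1/17) = 2.4047
Critical value for a two-sided test at α = 0.05: z_{α/2} = 1.960.
Power = Φ(δ − 1.960) + Φ(−δ − 1.960) = Φ(0.445) + Φ(-4.365) = 0.6717 + 0.0000 = 0.6717.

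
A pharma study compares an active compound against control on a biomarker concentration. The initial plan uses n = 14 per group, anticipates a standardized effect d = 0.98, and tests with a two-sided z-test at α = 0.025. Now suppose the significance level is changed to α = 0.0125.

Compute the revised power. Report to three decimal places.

Power ≈ 0.538

δ = d·√(n/2) = 0.98 × √(14/2) = 2.5928 (unchanged). New critical value: z_{0.0063} = 2.498.
Revised power = Φ(δ − 2.498) + Φ(−δ − 2.498) = Φ(0.095) + Φ(-5.091) = 0.5379 + 0.0000 = 0.5379.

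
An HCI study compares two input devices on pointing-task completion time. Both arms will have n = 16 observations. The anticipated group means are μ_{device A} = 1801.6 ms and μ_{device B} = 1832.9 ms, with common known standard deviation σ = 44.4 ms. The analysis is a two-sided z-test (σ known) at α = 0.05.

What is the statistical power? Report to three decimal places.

Standardized effect: d = |μ_{device A} − μ_{device B}| / σ = |1801.6 − 1832.9| / 44.4 = 0.7050
Noncentrality parameter: δ = d·√(n/2) = 0.7050 × √(16/2) = 1.9939
Critical value for a two-sided test at α = 0.05: z_{α/2} = 1.960.
Power = Φ(δ − 1.960) + Φ(−δ − 1.960) = Φ(0.034) + Φ(-3.954) = 0.5135 + 0.0000 = 0.5136.

Power ≈ 0.514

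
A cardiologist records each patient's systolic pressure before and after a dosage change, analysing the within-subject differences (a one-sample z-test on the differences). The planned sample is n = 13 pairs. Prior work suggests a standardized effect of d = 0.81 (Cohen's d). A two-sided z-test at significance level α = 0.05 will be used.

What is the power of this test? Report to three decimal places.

Power ≈ 0.832

Noncentrality parameter: δ = d·√n = 0.81 × √13 = 2.9205
Critical value for a two-sided test at α = 0.05: z_{α/2} = 1.960.
Power = Φ(δ − 1.960) + Φ(−δ − 1.960) = Φ(0.961) + Φ(-4.880) = 0.8316 + 0.0000 = 0.8316.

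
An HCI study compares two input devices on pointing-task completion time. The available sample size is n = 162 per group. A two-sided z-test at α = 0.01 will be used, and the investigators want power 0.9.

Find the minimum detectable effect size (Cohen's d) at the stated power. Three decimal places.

d ≈ 0.429

Required noncentrality: δ = z_{0.005} + z_{0.10} = 2.576 + 1.282 = 3.857.
(Lower-tail contribution to power is negligible for δ > 0.)
δ = d·√(n/2) ⇒ d = δ/√(n/2) = 3.857/√(162/2) = 0.4286.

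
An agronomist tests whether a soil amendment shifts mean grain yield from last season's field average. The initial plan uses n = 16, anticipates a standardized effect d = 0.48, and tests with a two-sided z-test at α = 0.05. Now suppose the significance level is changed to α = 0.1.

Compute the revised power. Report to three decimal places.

Power ≈ 0.609

δ = d·√n = 0.48 × √16 = 1.9200 (unchanged). New critical value: z_{0.05} = 1.645.
Revised power = Φ(δ − 1.645) + Φ(−δ − 1.645) = Φ(0.275) + Φ(-3.565) = 0.6084 + 0.0002 = 0.6086.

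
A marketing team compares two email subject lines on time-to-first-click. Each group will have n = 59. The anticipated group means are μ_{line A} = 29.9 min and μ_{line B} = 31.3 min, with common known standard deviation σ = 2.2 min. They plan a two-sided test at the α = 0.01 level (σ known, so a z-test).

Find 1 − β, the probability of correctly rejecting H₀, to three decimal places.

Power ≈ 0.811

Standardized effect: d = |μ_{line A} − μ_{line B}| / σ = |29.9 − 31.3| / 2.2 = 0.6364
Noncentrality parameter: δ = d·√(n/2) = 0.6364 × √(59/2) = 3.4563
Two-sided α = 0.01 → critical value z_{0.005} = 2.576.
Power = Φ(δ − 2.576) + Φ(−δ − 2.576) = Φ(0.881) + Φ(-6.032) = 0.8107 + 0.0000 = 0.8107.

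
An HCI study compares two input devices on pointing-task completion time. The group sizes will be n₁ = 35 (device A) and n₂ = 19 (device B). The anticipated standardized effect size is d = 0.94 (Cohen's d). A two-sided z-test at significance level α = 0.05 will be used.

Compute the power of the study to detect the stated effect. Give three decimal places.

Power ≈ 0.910

Noncentrality parameter: δ = d / √(1/n₁ + 1/n₂) = 0.94 / √(1/35 + 1/19) = 3.2987
Critical value for a two-sided test at α = 0.05: z_{α/2} = 1.960.
Power = Φ(δ − 1.960) + Φ(−δ − 1.960) = Φ(1.339) + Φ(-5.259) = 0.9097 + 0.0000 = 0.9097.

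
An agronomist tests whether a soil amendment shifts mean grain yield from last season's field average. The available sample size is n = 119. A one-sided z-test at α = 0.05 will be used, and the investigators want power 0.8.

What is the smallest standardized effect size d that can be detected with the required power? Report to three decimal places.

d ≈ 0.228

Required noncentrality: δ = z_{0.05} + z_{0.20} = 1.645 + 0.842 = 2.486.
δ = d·√n ⇒ d = δ/√n = 2.486/√119 = 0.2279.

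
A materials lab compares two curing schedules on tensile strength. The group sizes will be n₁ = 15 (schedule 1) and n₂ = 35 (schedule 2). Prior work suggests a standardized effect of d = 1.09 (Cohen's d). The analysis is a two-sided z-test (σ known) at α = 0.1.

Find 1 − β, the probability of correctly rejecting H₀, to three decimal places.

Power ≈ 0.970

Noncentrality parameter: δ = d / √(1/n₁ + 1/n₂) = 1.09 / √(1/15 + 1/35) = 3.5320
Critical value for a two-sided test at α = 0.1: z_{α/2} = 1.645.
Power = Φ(δ − 1.645) + Φ(−δ − 1.645) = Φ(1.887) + Φ(-5.177) = 0.9704 + 0.0000 = 0.9704.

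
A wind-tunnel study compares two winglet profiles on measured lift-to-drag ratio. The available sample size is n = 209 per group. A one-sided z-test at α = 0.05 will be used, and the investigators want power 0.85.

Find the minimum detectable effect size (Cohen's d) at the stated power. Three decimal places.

Required noncentrality: δ = z_{0.05} + z_{0.15} = 1.645 + 1.036 = 2.681.
δ = d·√(n/2) ⇒ d = δ/√(n/2) = 2.681/√(209/2) = 0.2623.

d ≈ 0.262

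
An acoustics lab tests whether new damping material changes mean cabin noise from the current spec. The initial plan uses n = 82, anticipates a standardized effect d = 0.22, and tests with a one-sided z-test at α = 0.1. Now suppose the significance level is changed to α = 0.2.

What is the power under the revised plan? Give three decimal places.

Power ≈ 0.875

δ = d·√n = 0.22 × √82 = 1.9922 (unchanged). New critical value: z_{0.2} = 0.842.
Revised power = Φ(δ − 0.842) = Φ(1.151) = 0.8750.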